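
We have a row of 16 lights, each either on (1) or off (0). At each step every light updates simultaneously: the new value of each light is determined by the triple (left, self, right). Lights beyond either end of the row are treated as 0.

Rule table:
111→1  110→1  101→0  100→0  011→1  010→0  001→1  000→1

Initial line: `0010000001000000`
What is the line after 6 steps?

1101111110111111

1100111110011111
1101111110111111
1101111110111111  (fixed point — unchanged through step 6)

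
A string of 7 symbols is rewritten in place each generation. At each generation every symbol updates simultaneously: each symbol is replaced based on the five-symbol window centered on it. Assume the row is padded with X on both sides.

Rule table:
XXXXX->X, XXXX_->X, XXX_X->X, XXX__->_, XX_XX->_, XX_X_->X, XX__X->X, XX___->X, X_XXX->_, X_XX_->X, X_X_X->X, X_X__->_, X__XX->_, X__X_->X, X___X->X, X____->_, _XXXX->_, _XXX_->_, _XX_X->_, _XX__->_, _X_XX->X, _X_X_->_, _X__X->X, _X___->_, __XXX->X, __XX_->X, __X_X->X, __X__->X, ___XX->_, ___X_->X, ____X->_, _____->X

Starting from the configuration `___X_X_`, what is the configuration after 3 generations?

XXX_XX_

XXXX_XX
XXXX___
XXX_XX_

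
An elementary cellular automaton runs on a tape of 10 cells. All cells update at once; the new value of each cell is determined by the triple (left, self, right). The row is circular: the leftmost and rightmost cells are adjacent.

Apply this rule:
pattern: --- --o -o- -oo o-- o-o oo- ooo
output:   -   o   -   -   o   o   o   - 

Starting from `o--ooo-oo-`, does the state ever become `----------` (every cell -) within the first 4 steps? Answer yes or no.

no

-oo--oo-oo
o-ooo-oo-o
oo--oo-oo-
-ooo-oo-oo
step 4 is -ooo-oo-oo, still not uniform -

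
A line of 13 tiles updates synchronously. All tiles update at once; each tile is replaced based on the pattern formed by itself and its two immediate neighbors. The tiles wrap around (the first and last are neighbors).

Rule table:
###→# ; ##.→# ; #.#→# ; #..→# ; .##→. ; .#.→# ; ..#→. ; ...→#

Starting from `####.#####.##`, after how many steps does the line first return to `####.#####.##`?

#####.#####.#
######.#####.
.######.#####
#.######.####
##.######.###
###.######.##
####.######.#
#####.######.
.#####.######
#.#####.#####
##.#####.####
###.#####.###
####.#####.##

13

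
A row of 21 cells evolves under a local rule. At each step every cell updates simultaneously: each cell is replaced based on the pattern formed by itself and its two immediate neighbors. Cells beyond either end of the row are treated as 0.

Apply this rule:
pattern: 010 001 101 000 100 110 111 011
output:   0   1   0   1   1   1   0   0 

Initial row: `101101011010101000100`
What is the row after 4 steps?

000100001000000111011
111011110111111001001
001000010000001110110
110111101111110010011

110111101111110010011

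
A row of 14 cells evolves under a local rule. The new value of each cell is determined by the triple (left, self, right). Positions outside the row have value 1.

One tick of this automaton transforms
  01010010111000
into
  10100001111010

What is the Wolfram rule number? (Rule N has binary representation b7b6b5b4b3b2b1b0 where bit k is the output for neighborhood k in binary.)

233

position 9: 111 → 1  (bit 7 = 1)
position 10: 110 → 1  (bit 6 = 1)
position 0: 101 → 1  (bit 5 = 1)
position 4: 100 → 0  (bit 4 = 0)
position 8: 011 → 1  (bit 3 = 1)
position 1: 010 → 0  (bit 2 = 0)
position 5: 001 → 0  (bit 1 = 0)
position 12: 000 → 1  (bit 0 = 1)
bits b7..b0 = 11101001 = 233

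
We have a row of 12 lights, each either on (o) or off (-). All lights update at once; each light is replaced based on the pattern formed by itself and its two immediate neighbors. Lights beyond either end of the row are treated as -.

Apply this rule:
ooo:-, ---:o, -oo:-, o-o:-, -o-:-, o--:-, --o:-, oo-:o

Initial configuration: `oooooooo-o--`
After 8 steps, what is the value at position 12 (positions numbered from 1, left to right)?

-------o---o
oooooo---o--
-----o-o---o
oooo-----o--
---o-ooo---o
oo-----o-o--
-o-ooo-----o
-----o-ooo--
position 12 holds -

-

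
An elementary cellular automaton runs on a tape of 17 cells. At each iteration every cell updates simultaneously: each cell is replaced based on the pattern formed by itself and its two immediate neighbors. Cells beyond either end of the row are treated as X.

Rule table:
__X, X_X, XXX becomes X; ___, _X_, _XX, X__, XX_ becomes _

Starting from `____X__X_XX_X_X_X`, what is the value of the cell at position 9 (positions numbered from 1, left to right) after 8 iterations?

___X__X_X__X_X_X_
__X__X_X__X_X_X_X
_X__X_X__X_X_X_X_
X__X_X__X_X_X_X_X
__X_X__X_X_X_X_X_
_X_X__X_X_X_X_X_X
X_X__X_X_X_X_X_X_
_X__X_X_X_X_X_X_X
position 9 holds X

X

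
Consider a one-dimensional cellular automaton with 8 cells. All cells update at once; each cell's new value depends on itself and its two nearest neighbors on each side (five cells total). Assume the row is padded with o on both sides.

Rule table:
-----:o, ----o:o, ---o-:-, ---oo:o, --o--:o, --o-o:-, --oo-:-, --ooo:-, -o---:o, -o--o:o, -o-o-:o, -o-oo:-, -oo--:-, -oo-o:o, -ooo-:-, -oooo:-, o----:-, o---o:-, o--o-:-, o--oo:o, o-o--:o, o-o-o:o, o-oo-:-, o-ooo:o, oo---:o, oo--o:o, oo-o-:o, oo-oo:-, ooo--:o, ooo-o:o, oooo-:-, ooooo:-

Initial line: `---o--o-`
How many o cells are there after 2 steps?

5

o--oo---
ooo--o-o
count of o: 5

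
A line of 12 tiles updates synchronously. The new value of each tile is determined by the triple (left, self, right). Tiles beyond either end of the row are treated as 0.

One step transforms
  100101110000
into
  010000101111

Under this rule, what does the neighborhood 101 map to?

0

At position 4 the neighborhood is 101; the next row has 0 there.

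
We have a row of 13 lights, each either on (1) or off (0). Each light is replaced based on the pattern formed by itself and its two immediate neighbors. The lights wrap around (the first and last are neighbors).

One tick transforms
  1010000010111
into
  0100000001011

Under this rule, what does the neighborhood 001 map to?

0

At position 7 the neighborhood is 001; the next row has 0 there.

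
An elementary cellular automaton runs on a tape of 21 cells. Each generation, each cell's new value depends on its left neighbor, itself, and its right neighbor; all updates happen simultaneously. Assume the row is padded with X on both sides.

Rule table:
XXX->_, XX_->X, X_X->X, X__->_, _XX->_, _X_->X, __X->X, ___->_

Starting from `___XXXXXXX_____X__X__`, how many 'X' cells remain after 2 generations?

9

__X______X____XX_XX_X
_XX_____XX___X_XX_XX_
count of X: 9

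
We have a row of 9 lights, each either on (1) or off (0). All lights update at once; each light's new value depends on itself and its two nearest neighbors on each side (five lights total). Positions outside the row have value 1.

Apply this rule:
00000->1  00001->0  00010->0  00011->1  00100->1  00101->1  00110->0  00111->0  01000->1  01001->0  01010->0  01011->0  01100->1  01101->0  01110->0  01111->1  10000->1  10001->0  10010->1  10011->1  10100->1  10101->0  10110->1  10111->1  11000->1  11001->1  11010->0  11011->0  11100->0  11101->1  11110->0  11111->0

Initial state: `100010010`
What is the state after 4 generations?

100101101

010010110
010110100
000100101
100101101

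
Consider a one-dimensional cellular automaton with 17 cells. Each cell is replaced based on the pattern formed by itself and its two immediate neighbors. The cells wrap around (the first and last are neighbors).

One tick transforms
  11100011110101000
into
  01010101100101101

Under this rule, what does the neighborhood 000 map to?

At position 4 the neighborhood is 000; the next row has 0 there.

0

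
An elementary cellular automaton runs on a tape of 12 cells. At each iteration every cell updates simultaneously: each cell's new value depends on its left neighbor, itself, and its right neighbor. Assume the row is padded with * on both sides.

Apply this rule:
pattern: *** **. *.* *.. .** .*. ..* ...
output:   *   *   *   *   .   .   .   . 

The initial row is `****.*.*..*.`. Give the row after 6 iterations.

**********.*

iteration 1: *****.*.*..*
iteration 2: ******.*.*..
iteration 3: *******.*.*.
iteration 4: ********.*.*
iteration 5: *********.*.
iteration 6: **********.*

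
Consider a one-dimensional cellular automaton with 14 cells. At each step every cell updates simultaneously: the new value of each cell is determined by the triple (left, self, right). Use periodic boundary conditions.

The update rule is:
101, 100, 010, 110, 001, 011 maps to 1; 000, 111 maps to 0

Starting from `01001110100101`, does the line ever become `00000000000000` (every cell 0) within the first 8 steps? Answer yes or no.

11111011111111
00001110000000
00011011000000
00111111100000
01100000110000
11110001111000
10011011001101
11111111111111
step 8 is 11111111111111, still not uniform 0

no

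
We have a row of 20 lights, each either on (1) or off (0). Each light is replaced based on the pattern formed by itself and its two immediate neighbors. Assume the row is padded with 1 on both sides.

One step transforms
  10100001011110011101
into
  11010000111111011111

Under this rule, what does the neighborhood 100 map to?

At position 3 the neighborhood is 100; the next row has 1 there.

1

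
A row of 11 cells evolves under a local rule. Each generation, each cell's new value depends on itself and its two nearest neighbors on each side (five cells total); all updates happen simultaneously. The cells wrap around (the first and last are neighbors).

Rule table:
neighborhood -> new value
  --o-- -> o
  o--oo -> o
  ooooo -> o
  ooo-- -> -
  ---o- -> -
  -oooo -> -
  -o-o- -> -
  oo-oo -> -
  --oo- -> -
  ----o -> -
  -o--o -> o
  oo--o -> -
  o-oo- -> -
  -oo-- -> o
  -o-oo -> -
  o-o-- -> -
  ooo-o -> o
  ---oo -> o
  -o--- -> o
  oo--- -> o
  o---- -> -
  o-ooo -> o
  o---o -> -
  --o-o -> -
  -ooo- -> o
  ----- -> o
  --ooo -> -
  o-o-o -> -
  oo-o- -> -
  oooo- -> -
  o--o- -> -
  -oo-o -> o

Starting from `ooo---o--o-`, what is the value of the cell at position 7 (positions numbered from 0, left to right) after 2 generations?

o

oo-o--oo---
-o--oo-oo-o
position 7 holds o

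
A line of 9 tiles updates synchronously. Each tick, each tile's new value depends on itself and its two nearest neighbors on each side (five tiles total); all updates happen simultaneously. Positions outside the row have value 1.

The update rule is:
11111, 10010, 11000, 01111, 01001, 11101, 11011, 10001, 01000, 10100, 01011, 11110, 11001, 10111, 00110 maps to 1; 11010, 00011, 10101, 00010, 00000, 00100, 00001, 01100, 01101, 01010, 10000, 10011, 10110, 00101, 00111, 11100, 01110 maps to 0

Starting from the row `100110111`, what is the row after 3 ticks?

100001111

tick 1: 010101111
tick 2: 000011111
tick 3: 100001111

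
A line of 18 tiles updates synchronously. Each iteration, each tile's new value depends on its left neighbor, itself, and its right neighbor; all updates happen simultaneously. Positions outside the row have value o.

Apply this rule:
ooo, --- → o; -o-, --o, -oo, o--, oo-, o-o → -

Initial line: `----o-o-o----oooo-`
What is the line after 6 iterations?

iteration 1: -oo-------oo--oo--
iteration 2: ----ooooo---------
iteration 3: -oo--ooo--ooooooo-
iteration 4: ------o----ooooo--
iteration 5: -oooo---oo--ooo---
iteration 6: --oo--o------o--o-

--oo--o------o--o-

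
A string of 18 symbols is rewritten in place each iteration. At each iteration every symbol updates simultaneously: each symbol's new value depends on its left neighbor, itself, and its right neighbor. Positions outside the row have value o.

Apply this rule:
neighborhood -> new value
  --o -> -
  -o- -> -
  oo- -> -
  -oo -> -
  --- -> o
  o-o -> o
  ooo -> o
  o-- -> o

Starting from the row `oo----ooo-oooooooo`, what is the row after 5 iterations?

o-o-o-o-o--o-o-ooo

o-ooo--o-o-ooooooo
-o-o-o--o-o-oooooo
o-o-o-o--o-o-ooooo
-o-o-o-o--o-o-oooo
o-o-o-o-o--o-o-ooo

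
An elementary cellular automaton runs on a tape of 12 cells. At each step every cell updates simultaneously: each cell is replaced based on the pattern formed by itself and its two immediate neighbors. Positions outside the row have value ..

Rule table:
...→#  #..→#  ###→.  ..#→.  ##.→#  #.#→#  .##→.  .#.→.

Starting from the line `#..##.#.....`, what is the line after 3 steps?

#..#..####..

.#..##.#####
..#..##....#
#..#..####..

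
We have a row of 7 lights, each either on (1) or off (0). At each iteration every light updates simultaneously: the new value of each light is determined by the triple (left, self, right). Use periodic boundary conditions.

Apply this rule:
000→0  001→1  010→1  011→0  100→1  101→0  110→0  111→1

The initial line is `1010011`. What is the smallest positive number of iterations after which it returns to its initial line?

iteration 1: 0011101
iteration 2: 1101001
iteration 3: 1001110
iteration 4: 1110100
iteration 5: 0100111
iteration 6: 0111010
iteration 7: 1010011

7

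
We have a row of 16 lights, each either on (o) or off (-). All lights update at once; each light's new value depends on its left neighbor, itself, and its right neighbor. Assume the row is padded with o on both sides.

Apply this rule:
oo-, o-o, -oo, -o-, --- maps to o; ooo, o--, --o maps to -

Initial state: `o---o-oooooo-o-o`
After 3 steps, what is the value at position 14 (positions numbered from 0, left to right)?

step 1: o-o-ooo----ooooo
step 2: ooooo-o-oo-o----
step 3: ----oooooooo-oo-
position 14 holds o

o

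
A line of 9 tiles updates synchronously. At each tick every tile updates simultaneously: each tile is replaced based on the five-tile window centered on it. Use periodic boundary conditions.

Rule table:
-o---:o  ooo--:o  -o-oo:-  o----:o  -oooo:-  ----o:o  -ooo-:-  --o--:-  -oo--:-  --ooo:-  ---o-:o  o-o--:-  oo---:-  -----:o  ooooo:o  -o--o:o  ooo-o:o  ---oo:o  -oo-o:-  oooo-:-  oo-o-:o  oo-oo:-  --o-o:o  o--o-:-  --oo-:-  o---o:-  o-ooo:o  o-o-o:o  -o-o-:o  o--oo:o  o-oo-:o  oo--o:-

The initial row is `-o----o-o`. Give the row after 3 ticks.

ooo-o--oo

o-ooooooo
o-o-oooo-
ooo-o--oo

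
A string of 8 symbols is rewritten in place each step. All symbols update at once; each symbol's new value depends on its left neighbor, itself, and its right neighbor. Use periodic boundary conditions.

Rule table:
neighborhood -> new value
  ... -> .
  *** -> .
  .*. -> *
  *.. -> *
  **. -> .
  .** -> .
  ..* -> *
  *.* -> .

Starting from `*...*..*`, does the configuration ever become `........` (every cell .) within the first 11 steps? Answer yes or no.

yes

step 1: .*.****.
step 2: **.....*
step 3: ..*...*.
step 4: .***.***
step 5: ........
all cells are . at step 5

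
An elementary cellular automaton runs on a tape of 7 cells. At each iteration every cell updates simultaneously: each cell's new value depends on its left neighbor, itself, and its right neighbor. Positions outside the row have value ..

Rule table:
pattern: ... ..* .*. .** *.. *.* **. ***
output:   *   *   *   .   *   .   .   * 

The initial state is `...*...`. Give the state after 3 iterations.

*.***.*

*******
.*****.
*.***.*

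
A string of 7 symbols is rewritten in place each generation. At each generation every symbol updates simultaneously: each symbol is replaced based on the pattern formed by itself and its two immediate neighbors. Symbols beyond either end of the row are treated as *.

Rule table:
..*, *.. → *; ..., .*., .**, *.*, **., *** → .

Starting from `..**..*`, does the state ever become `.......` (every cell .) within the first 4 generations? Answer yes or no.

generation 1: **..**.
generation 2: ..**...
generation 3: **..*.*
generation 4: ..**...
generation 4 is ..**..., still not uniform .

no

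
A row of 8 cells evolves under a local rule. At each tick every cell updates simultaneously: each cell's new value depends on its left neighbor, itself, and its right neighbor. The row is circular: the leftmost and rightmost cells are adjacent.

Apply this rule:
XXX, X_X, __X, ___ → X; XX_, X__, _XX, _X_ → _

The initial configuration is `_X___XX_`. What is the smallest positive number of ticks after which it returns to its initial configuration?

16

tick 1: X__XX___
tick 2: __X___XX
tick 3: _X__XX__
tick 4: X__X___X
tick 5: __X__XX_
tick 6: XX__X___
tick 7: ___X__XX
tick 8: _XX__X__
tick 9: X___X__X
tick 10: __XX__X_
tick 11: XX___X__
tick 12: ___XX__X
tick 13: _XX___X_
tick 14: X___XX__
tick 15: __XX___X
tick 16: _X___XX_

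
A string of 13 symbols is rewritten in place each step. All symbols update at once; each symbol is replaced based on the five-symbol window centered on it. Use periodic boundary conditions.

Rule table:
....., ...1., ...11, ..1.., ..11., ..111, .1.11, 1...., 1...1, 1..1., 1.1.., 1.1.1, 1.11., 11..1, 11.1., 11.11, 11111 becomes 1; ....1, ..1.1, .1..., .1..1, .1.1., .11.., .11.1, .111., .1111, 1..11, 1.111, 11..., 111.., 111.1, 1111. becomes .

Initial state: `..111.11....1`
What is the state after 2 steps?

..1..11..1.11
111..1.11.11.

111..1.11.11.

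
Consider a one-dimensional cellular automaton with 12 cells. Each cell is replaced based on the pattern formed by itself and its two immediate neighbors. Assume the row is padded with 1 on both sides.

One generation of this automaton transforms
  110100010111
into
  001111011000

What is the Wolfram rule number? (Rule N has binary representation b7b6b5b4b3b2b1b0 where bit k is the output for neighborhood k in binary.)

position 0: 111 → 0  (bit 7 = 0)
position 1: 110 → 0  (bit 6 = 0)
position 2: 101 → 1  (bit 5 = 1)
position 4: 100 → 1  (bit 4 = 1)
position 9: 011 → 0  (bit 3 = 0)
position 3: 010 → 1  (bit 2 = 1)
position 6: 001 → 0  (bit 1 = 0)
position 5: 000 → 1  (bit 0 = 1)
bits b7..b0 = 00110101 = 53

53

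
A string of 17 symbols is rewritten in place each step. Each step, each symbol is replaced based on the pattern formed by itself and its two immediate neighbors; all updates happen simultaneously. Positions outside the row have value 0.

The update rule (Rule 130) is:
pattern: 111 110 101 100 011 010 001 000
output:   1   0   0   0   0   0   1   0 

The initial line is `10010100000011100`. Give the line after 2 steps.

01000000001000000

00100000000101000
01000000001000000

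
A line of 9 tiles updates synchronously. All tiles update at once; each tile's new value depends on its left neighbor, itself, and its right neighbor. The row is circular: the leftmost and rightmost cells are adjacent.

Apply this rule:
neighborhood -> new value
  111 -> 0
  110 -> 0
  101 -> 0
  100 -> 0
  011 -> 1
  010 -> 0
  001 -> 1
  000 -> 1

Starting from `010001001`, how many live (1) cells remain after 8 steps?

5

000110010
111100100
100001001
001110011
011000110
110011100
100110001
001100111
count of 1: 5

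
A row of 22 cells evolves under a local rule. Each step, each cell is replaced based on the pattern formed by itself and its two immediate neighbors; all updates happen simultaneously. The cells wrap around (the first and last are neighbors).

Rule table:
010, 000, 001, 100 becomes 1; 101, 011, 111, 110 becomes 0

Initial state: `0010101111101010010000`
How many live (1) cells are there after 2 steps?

9

1110100000001011111111
0000111111111000000000
count of 1: 9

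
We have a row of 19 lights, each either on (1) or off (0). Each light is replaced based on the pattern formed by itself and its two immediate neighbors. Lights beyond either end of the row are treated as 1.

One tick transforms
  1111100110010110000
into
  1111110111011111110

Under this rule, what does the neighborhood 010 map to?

At position 11 the neighborhood is 010; the next row has 1 there.

1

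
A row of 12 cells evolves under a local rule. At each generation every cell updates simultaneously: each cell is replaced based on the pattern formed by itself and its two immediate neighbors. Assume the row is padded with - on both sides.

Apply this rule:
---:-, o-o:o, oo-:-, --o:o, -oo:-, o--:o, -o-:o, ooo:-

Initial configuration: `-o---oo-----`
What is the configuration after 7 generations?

ooo-o--o----
---oooooo---
--o------o--
-ooo----ooo-
o---o--o---o
oo-oooooo-oo
--o------o--

--o------o--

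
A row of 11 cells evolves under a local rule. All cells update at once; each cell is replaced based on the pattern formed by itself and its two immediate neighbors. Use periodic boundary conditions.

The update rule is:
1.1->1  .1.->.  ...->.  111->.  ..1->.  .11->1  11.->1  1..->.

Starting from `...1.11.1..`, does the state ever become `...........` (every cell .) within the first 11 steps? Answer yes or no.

yes

step 1: ....1111...
step 2: ....1..1...
step 3: ...........
all cells are . at step 3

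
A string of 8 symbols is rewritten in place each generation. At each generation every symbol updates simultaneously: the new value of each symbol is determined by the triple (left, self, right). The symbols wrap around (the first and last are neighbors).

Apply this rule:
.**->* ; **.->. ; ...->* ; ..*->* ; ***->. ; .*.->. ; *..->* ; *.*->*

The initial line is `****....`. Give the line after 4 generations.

generation 1: *...****
generation 2: .****...
generation 3: **...***
generation 4: ..****..

..****..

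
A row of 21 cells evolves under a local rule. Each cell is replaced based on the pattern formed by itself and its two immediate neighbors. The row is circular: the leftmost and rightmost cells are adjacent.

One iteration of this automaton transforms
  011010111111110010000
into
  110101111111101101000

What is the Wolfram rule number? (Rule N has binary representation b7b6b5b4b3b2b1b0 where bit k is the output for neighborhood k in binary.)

position 7: 111 → 1  (bit 7 = 1)
position 2: 110 → 0  (bit 6 = 0)
position 3: 101 → 1  (bit 5 = 1)
position 14: 100 → 1  (bit 4 = 1)
position 1: 011 → 1  (bit 3 = 1)
position 4: 010 → 0  (bit 2 = 0)
position 0: 001 → 1  (bit 1 = 1)
position 18: 000 → 0  (bit 0 = 0)
bits b7..b0 = 10111010 = 186

186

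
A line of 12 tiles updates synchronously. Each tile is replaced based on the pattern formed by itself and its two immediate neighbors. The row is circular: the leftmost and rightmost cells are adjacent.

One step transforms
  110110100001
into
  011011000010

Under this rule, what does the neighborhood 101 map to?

1

At position 2 the neighborhood is 101; the next row has 1 there.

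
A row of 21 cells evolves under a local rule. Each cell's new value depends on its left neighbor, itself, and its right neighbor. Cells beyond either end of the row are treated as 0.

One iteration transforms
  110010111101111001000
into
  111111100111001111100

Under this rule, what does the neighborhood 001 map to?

At position 3 the neighborhood is 001; the next row has 1 there.

1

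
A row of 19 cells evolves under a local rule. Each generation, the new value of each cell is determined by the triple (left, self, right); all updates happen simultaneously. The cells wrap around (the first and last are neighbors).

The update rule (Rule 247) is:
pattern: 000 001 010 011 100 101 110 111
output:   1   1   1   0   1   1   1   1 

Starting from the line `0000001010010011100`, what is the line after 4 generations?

1111111111111101111
1111111111111110111
1111111111111111011
1111111111111111101

1111111111111111101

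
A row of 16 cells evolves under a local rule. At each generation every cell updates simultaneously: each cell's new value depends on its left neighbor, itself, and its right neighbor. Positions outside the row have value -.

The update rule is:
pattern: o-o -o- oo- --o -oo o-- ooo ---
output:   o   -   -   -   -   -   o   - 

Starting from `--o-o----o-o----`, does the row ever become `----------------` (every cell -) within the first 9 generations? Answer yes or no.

---o------o-----
----------------
all cells are - at generation 2

yes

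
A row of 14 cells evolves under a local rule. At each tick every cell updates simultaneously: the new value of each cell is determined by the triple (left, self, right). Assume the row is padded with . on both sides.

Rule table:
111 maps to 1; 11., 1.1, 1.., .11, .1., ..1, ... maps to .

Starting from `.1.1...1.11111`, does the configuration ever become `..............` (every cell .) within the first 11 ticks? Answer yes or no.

yes

..........111.
...........1..
..............
all cells are . at tick 3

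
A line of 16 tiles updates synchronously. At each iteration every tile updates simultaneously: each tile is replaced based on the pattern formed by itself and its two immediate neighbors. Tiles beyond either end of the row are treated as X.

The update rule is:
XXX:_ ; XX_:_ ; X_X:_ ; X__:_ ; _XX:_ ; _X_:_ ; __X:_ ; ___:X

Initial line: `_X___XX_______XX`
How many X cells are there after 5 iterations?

6

___X____XXXXX___
_X___XX_______X_
___X____XXXXX___  (repeats iteration 1; period 2)
iteration 5: ___X____XXXXX___
count of X: 6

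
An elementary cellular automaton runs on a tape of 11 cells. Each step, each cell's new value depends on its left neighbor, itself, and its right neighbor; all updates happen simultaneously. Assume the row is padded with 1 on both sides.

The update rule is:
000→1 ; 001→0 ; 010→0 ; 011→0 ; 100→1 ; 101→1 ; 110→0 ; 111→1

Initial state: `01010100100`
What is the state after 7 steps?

step 1: 10101010010
step 2: 01010101001
step 3: 10101010100
step 4: 01010101010
step 5: 10101010101
step 6: 01010101010  (repeats step 4; period 2)
step 7: 10101010101

10101010101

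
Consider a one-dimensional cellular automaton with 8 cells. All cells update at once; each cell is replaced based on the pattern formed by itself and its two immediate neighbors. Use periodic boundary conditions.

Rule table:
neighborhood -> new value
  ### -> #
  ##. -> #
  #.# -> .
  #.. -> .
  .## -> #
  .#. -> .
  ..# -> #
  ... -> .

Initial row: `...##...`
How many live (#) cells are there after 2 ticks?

4

tick 1: ..###...
tick 2: .####...
count of #: 4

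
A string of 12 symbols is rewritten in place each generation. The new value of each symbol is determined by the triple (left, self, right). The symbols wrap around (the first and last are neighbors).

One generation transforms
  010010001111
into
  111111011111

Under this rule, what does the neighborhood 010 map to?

At position 1 the neighborhood is 010; the next row has 1 there.

1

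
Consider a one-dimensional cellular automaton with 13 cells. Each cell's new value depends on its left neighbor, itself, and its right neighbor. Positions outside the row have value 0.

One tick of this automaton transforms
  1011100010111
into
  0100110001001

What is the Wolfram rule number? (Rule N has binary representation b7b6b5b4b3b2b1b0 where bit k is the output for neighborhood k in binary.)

112

position 3: 111 → 0  (bit 7 = 0)
position 4: 110 → 1  (bit 6 = 1)
position 1: 101 → 1  (bit 5 = 1)
position 5: 100 → 1  (bit 4 = 1)
position 2: 011 → 0  (bit 3 = 0)
position 0: 010 → 0  (bit 2 = 0)
position 7: 001 → 0  (bit 1 = 0)
position 6: 000 → 0  (bit 0 = 0)
bits b7..b0 = 01110000 = 112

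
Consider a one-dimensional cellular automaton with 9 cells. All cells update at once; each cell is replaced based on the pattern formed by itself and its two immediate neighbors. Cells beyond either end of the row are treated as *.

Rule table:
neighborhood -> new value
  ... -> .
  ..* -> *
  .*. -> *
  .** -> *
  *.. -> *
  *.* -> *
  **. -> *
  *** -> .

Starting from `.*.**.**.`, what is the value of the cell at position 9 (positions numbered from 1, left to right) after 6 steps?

*

*********
.........
*.......*
**.....**
.**...**.
****.****
position 9 holds *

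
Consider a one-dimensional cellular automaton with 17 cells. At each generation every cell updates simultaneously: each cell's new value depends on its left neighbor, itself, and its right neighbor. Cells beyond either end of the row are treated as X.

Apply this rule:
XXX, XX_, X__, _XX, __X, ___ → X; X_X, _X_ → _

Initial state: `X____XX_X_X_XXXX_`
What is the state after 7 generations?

XXXXXXX_____XXXX_
XXXXXXXXXXXXXXXX_
XXXXXXXXXXXXXXXX_  (fixed point — unchanged through generation 7)

XXXXXXXXXXXXXXXX_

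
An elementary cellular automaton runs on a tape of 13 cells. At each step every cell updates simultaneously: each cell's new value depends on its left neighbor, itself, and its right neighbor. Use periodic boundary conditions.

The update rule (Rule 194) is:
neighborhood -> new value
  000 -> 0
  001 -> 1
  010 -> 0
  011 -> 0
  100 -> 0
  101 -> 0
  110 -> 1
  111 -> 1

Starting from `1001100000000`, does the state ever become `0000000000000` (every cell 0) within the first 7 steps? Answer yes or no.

no

step 1: 0010100000001
step 2: 0100000000010
step 3: 1000000000100
step 4: 0000000001001
step 5: 0000000010010
step 6: 0000000100100
step 7: 0000001001000
step 7 is 0000001001000, still not uniform 0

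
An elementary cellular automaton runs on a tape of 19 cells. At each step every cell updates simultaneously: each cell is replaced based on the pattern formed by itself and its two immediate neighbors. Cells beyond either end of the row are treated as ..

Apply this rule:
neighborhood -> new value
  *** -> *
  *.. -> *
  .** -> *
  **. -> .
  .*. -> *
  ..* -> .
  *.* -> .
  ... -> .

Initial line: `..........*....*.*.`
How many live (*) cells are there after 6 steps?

..........**...*.**
..........*.*..*.*.
..........*.**.*.**
..........*.*..*.*.  (repeats step 2; period 2)
step 6: ..........*.*..*.*.
count of *: 4

4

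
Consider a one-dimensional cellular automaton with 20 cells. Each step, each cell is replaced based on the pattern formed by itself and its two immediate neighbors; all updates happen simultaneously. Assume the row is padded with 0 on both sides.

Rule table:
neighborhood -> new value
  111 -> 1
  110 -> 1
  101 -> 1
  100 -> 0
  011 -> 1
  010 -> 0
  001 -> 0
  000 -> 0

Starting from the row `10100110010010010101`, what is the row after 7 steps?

00000110000000000000

01000110000000001010
00000110000000000100
00000110000000000000
00000110000000000000  (fixed point — unchanged through step 7)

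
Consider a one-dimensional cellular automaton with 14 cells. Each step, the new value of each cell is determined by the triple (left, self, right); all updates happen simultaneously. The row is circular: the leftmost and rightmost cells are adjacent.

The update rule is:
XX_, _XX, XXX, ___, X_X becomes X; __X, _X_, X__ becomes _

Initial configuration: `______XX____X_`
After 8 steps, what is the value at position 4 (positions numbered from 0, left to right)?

X

step 1: XXXXX_XX_XX___
step 2: XXXXXXXXXXX_X_
step 3: XXXXXXXXXXXX_X
step 4: XXXXXXXXXXXXXX
step 5: XXXXXXXXXXXXXX  (fixed point — unchanged through step 8)
position 4 holds X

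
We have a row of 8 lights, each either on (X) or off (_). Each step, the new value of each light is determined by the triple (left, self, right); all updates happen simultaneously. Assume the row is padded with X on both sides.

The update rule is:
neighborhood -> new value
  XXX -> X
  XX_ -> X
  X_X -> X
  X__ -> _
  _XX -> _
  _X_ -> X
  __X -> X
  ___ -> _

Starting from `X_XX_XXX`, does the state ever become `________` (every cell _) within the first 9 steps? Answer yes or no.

XX_XX_XX
XXX_XX_X
XXXX_XX_
XXXXX_XX
XXXXXX_X
XXXXXXX_
XXXXXXXX
XXXXXXXX  (fixed point — unchanged through step 9)
step 9 is XXXXXXXX, still not uniform _

no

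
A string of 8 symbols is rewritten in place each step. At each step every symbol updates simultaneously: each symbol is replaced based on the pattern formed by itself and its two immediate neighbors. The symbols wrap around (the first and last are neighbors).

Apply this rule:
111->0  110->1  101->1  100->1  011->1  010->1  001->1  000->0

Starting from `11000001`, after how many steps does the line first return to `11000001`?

6

step 1: 01100011
step 2: 11110111
step 3: 00011100
step 4: 00110110
step 5: 01111111
step 6: 11000001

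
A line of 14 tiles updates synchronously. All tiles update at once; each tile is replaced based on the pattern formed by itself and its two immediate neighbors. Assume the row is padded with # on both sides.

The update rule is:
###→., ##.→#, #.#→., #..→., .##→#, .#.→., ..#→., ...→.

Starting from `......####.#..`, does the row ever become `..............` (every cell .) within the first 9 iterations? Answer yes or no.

yes

iteration 1: ......#..#....
iteration 2: ..............
all cells are . at iteration 2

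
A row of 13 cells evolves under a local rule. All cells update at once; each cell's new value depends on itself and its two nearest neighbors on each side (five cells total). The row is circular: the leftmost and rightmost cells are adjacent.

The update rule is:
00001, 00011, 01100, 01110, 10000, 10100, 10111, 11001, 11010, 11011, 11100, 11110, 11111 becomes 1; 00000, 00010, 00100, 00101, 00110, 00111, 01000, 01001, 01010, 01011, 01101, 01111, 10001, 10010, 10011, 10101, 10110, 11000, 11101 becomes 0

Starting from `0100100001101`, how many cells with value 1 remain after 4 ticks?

tick 1: 0100001110010
tick 2: 0001110111000
tick 3: 0110101111010
tick 4: 0001001010110
count of 1: 5

5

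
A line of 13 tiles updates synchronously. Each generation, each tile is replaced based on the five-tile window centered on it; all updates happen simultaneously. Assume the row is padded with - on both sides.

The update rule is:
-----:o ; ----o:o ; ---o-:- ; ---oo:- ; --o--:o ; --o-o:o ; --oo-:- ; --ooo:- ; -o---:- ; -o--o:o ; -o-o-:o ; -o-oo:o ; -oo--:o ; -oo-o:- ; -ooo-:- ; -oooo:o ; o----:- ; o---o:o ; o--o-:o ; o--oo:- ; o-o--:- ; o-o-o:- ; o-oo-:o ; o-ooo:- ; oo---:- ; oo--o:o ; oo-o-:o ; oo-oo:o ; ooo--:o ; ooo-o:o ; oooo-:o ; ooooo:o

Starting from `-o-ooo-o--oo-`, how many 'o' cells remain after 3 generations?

-oo--oo-o--o-
--oo---o-ooo-
o--o-o-oo--o-
count of o: 6

6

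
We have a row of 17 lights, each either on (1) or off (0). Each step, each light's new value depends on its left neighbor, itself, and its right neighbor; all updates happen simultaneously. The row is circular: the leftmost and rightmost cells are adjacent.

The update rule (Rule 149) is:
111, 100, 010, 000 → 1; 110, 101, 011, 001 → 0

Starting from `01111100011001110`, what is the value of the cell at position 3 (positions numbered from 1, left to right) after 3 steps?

0

00111011000100101
10010000110110101
01011110000000100
position 3 holds 0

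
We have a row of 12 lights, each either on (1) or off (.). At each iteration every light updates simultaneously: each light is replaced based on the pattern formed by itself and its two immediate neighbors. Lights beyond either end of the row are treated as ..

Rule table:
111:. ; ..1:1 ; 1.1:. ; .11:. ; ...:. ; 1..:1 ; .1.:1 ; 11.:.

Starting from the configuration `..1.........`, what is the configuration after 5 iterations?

.....111....

iteration 1: .111........
iteration 2: 1...1.......
iteration 3: 11.111......
iteration 4: ......1.....
iteration 5: .....111....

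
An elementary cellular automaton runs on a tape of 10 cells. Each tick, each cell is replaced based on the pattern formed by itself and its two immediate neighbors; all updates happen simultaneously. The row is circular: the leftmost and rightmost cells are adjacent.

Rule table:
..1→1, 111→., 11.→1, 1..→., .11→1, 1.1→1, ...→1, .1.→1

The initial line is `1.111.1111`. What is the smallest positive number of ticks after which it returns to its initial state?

111.111...
1.111.1.11
111.11111.
1.111...11
111.1.111.
1.11111.11
111...111.
1.1.111.11
11111.111.
1...111.11
1.111.111.
111.111.11
..111.111.
111.111.1.
1.111.1111

15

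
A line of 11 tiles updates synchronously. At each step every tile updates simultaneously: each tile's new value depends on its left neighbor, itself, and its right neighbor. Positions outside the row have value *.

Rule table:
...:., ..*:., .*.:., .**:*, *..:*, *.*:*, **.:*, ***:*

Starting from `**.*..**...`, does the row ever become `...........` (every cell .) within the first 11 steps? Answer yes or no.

step 1: ***.*.***..
step 2: ****.*****.
step 3: ***********
step 4: ***********  (fixed point — unchanged through step 11)
step 11 is ***********, still not uniform .

no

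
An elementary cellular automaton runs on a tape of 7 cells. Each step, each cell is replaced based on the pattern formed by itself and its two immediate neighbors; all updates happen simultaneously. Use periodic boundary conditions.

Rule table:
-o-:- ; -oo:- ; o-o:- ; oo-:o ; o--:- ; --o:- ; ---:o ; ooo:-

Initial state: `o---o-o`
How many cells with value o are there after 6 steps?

2

o-o----
----oo-
ooo--o-
--o----
o---ooo
o-o----
count of o: 2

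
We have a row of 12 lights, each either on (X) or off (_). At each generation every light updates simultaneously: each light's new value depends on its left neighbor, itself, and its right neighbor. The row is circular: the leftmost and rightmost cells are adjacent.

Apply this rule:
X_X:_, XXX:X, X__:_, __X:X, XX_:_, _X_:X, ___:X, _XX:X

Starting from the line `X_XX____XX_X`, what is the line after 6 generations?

__XX__XX__XX

__X__XXXX__X
_XX_XXXX__XX
_X__XXX__XX_
XX_XXX__XX__
X__XX__XX__X
__XX__XX__XX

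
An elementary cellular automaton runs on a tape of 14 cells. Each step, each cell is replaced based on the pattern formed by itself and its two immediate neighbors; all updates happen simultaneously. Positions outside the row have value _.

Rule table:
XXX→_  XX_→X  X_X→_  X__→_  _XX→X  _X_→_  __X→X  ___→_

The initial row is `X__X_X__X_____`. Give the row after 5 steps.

___X__________

__X____X______
_X____X_______
X____X________
____X_________
___X__________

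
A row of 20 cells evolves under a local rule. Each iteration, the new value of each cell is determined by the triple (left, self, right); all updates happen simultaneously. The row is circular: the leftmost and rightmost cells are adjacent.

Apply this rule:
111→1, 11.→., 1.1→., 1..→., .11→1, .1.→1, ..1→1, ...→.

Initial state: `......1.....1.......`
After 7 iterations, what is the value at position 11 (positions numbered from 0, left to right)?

iteration 1: .....11....11.......
iteration 2: ....11....11........
iteration 3: ...11....11.........
iteration 4: ..11....11..........
iteration 5: .11....11...........
iteration 6: 11....11............
iteration 7: 1....11............1
position 11 holds .

.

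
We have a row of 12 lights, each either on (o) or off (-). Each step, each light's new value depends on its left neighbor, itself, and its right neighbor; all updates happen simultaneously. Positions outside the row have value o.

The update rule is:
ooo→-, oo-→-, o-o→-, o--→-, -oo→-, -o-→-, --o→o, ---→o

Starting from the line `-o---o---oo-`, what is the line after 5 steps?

step 1: ---oo--oo---
step 2: -oo---o---oo
step 3: ----oo--oo--
step 4: -ooo---o---o
step 5: -----oo--oo-

-----oo--oo-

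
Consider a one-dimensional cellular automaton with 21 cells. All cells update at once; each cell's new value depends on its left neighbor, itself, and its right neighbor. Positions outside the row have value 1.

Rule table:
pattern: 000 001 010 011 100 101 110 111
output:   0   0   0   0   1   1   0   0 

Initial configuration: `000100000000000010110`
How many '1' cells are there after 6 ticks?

100010000000000001001
010001000000000000100
101000100000000000010
010100010000000000001
101010001000000000000
010101000100000000000
count of 1: 4

4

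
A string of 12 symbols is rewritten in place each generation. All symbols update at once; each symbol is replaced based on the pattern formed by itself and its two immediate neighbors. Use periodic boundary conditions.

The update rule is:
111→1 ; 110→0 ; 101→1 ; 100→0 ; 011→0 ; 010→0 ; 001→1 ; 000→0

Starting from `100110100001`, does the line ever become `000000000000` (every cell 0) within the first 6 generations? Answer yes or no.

generation 1: 001001000010
generation 2: 010010000100
generation 3: 100100001000
generation 4: 001000010001
generation 5: 010000100010
generation 6: 100001000100
generation 6 is 100001000100, still not uniform 0

no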